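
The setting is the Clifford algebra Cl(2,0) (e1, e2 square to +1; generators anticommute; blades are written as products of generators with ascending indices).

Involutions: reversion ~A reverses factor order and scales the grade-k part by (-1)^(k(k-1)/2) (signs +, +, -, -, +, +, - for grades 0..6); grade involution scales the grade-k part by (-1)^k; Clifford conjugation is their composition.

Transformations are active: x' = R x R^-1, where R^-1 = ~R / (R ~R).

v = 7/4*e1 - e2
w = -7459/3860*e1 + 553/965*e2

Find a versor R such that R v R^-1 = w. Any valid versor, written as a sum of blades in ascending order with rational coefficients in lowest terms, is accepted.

Since q(v) = q(w) = 65/16, the sum R = v + w = -176/965*e1 - 412/965*e2 does the job whenever invertible.
Answer: -176/965*e1 - 412/965*e2


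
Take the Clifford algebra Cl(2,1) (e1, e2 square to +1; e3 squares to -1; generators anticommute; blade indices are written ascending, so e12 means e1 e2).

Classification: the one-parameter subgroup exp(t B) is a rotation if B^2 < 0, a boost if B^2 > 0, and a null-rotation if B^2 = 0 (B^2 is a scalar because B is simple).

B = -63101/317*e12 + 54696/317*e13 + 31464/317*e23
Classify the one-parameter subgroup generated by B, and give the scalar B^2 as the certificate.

B^2 term by term: the squares give (-63101/317)^2*(e12)^2 + (54696/317)^2*(e13)^2 + (31464/317)^2*(e23)^2 = 3981736201/100489*(-1) + 2991652416/100489*(+1) + 989983296/100489*(+1) = -1 (each basis 2-blade squares to minus the product of its generators' squares); cross terms between blades sharing an index anticommute and cancel. So B^2 = -1.
Answer: rotation, certificate B^2 = -1. B^2 = -1 is basis-independent, so its sign is the whole story.


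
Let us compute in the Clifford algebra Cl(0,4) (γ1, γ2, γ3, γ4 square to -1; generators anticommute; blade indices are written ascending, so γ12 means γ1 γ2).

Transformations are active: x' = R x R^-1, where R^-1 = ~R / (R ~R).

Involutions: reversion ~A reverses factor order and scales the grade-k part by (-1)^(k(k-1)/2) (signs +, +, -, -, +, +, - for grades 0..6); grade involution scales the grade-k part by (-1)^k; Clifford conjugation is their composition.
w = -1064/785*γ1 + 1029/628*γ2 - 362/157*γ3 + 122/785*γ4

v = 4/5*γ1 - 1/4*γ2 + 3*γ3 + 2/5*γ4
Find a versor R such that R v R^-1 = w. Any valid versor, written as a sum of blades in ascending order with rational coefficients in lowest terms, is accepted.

A norm check does it: q(v) = q(w) = -789/80, hence R = v + w = -436/785*γ1 + 218/157*γ2 + 109/157*γ3 + 436/785*γ4 realises the map — parallel part kept, (v - w)/2 negated, v carried to w.
Answer: -436/785*γ1 + 218/157*γ2 + 109/157*γ3 + 436/785*γ4


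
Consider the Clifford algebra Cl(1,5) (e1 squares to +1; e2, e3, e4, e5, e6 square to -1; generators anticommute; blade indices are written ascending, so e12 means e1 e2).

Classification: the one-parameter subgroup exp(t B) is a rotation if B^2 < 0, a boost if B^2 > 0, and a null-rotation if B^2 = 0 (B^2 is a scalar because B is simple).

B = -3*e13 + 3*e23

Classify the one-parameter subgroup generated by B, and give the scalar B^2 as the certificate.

B^2 term by term: the squares give (-3)^2*(e13)^2 + (3)^2*(e23)^2 = 9*(+1) + 9*(-1) = 0 (each basis 2-blade squares to minus the product of its generators' squares); cross terms between blades sharing an index anticommute and cancel. So B^2 = 0.
Answer: null-rotation, certificate B^2 = 0. Why this suffices: the scalar 0 survives any versor conjugation, so its sign alone determines the class however B is presented.


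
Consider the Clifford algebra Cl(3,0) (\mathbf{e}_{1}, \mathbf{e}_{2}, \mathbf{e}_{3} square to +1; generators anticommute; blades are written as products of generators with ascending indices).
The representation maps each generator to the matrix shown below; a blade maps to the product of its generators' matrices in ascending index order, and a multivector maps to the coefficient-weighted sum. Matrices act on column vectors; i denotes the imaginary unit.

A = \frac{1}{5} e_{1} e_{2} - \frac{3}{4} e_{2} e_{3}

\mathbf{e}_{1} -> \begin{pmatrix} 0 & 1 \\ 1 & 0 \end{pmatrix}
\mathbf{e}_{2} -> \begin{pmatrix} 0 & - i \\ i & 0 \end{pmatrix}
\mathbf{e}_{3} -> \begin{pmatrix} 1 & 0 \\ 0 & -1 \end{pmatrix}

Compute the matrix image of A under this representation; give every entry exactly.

Bivector images (products of the table entries): rho(e_{1} e_{2}) = rho(\mathbf{e}_{1})rho(\mathbf{e}_{2}) = \begin{pmatrix} i & 0 \\ 0 & - i \end{pmatrix}; rho(e_{2} e_{3}) = rho(\mathbf{e}_{2})rho(\mathbf{e}_{3}) = \begin{pmatrix} 0 & i \\ i & 0 \end{pmatrix}.
M = (\frac{1}{5})*rho(e_{1} e_{2}) + (-\frac{3}{4})*rho(e_{2} e_{3}), summed entrywise:
Answer: \begin{pmatrix} \frac{i}{5} & - \frac{3 i}{4} \\ - \frac{3 i}{4} & - \frac{i}{5} \end{pmatrix}


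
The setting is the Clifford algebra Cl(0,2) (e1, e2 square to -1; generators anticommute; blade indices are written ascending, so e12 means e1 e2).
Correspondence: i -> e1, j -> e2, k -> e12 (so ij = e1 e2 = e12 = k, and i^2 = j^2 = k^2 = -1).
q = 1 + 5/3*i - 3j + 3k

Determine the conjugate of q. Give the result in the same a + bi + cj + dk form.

In blades: q = 1 + 5/3*e1 - 3*e2 + 3*e12.
Conjugation here is Clifford conjugation: the scalar is fixed and the grade-1 and grade-2 blades all flip sign, giving 1 - 5/3*e1 + 3*e2 - 3*e12; translating back:
Answer: 1 - 5/3*i + 3j - 3k


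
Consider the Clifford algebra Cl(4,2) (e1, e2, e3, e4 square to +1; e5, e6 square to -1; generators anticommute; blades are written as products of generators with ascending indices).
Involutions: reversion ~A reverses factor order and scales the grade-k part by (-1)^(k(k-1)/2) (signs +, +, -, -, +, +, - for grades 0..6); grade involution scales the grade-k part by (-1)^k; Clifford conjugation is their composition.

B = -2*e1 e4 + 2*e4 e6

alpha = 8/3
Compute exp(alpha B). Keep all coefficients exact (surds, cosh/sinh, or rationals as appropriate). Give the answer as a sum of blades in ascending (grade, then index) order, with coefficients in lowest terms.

B^2 term by term: the squares give (-2)^2*(e1 e4)^2 + (2)^2*(e4 e6)^2 = 4*(-1) + 4*(+1) = 0 (each basis 2-blade squares to minus the product of its generators' squares); cross terms between blades sharing an index anticommute and cancel. So B^2 = 0.
B^2 = 0, so the series truncates immediately: exp(alpha B) = 1 + alpha B (parabolic case).
Answer: 1 - 16/3*e1 e4 + 16/3*e4 e6


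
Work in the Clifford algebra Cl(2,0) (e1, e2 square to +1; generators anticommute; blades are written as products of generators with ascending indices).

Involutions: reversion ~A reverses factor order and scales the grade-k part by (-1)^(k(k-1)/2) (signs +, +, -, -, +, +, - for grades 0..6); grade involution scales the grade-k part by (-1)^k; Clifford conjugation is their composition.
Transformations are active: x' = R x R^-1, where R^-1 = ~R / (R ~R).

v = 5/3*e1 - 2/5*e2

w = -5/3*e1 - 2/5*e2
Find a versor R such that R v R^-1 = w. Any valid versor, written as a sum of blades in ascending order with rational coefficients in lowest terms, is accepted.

Why this works: both vectors square to 661/225, so q(v) = q(w) and R = v + w = -4/5*e2 carries v to w — its own direction survives, the complement (v - w)/2 flips.
Answer: -4/5*e2


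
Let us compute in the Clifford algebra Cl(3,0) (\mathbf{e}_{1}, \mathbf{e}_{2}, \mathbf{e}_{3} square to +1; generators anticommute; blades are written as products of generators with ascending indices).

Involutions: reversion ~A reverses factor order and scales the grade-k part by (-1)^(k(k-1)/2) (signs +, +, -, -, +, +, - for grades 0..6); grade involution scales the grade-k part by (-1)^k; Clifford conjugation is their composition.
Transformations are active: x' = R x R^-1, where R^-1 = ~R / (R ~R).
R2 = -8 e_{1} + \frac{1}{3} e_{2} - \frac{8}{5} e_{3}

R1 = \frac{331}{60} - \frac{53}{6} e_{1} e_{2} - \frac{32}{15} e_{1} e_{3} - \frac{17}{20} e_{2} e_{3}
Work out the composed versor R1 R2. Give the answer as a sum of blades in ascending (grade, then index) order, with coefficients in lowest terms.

Distribute over the terms of R2 (each basis-blade product reordered to ascending indices, repeated generators contracted through their squares):
R1 (-8 e_{1}) = -\frac{662}{15} e_{1} - \frac{212}{3} e_{2} - \frac{256}{15} e_{3} + \frac{34}{5} e_{1} e_{2} e_{3}
R1 (\frac{1}{3} e_{2}) = -\frac{53}{18} e_{1} + \frac{331}{180} e_{2} + \frac{17}{60} e_{3} + \frac{32}{45} e_{1} e_{2} e_{3}
R1 (-\frac{8}{5} e_{3}) = \frac{256}{75} e_{1} + \frac{34}{25} e_{2} - \frac{662}{75} e_{3} + \frac{212}{15} e_{1} e_{2} e_{3}
Summing the partial products and collecting blades:
Answer: -\frac{19649}{450} e_{1} - \frac{60721}{900} e_{2} - \frac{2561}{100} e_{3} + \frac{974}{45} e_{1} e_{2} e_{3}


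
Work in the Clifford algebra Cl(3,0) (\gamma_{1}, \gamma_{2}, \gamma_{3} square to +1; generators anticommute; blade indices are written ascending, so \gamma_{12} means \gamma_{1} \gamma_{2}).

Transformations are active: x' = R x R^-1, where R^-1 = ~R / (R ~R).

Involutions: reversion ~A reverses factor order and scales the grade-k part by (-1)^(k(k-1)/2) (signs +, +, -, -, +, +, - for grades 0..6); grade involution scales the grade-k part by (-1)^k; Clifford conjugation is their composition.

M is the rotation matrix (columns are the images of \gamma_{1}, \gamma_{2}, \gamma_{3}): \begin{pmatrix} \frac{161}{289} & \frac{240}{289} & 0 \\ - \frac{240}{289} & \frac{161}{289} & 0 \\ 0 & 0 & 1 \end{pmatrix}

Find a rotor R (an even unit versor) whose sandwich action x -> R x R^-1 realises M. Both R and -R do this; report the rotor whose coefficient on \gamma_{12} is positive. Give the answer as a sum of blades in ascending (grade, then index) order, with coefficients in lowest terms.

Method: write R = a + b12*\gamma_{12} + b13*\gamma_{13} + b23*\gamma_{23} with a^2 + b12^2 + b13^2 + b23^2 = 1 (so R^-1 = ~R). Expanding the columns R e_j ~R gives tr M = 4a^2 - 1 and, from the antisymmetric part, M21 - M12 = -4a*b12, M13 - M31 = 4a*b13, M32 - M23 = -4a*b23.
Here tr M = \frac{611}{289}, so a^2 = (1 + tr M)/4 = \frac{225}{289} and a = ±\frac{15}{17}. Taking a = \frac{15}{17}: M21 - M12 = -\frac{480}{289}, M13 - M31 = 0, M32 - M23 = 0, giving b12 = \frac{8}{17}, b13 = 0, b23 = 0, i.e. R = \frac{15}{17} + \frac{8}{17} \gamma_{12}.
Its \gamma_{12} coefficient is already positive.
Answer: \frac{15}{17} + \frac{8}{17} \gamma_{12}. Uniqueness: Spin(3) -> SO(3) maps R and -R to the same rotation of trace \frac{611}{289}; fixing the sign of the \gamma_{12} coefficient removes the ambiguity.


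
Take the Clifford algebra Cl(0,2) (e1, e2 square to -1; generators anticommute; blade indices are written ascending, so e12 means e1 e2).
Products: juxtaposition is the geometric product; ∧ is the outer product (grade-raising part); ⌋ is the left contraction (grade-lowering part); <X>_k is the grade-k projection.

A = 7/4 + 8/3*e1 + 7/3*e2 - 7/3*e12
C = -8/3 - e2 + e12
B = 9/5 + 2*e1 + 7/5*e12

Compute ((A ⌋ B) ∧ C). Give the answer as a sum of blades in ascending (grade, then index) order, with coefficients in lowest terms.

step 1: 13/12 + 203/30*e1 - 56/15*e2 + 49/20*e12
step 2: -26/9 - 812/45*e1 + 1597/180*e2 - 733/60*e12
Answer: -26/9 - 812/45*e1 + 1597/180*e2 - 733/60*e12


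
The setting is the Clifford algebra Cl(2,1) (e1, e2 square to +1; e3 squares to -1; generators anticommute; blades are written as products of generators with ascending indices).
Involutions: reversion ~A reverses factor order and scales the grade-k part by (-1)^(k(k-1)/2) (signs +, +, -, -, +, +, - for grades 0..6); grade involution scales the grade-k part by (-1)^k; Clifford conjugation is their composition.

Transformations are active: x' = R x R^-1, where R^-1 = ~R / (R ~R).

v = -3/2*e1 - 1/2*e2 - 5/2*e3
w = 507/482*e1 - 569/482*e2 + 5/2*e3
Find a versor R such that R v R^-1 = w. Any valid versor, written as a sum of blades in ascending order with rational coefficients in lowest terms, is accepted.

Since q(v) = q(w) = -15/4, the sum R = v + w = -108/241*e1 - 405/241*e2 does the job whenever invertible.
Answer: -108/241*e1 - 405/241*e2


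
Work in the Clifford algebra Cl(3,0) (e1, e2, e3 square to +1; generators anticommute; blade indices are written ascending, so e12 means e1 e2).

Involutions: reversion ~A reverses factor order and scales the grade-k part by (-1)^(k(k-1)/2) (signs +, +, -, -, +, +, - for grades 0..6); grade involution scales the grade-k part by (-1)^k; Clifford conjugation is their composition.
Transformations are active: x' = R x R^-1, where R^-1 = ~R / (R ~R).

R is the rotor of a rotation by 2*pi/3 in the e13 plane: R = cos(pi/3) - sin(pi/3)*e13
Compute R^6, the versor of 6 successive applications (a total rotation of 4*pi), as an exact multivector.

Because a rotor carries half the rotation angle, composing 6 copies of this e13-plane rotor multiplies the phase: 6*(pi/3) = 2*pi, hence R^6 = cos(2*pi) - sin(2*pi)*e13.
cos(2*pi) = 1 and sin(2*pi) = 0, so R^6 = 1. The total rotation 4*pi is 2 full turns, so every vector returns to itself, yet the rotor is +1, back on the identity sheet (an even number of 2*pi turns).
Answer: 1


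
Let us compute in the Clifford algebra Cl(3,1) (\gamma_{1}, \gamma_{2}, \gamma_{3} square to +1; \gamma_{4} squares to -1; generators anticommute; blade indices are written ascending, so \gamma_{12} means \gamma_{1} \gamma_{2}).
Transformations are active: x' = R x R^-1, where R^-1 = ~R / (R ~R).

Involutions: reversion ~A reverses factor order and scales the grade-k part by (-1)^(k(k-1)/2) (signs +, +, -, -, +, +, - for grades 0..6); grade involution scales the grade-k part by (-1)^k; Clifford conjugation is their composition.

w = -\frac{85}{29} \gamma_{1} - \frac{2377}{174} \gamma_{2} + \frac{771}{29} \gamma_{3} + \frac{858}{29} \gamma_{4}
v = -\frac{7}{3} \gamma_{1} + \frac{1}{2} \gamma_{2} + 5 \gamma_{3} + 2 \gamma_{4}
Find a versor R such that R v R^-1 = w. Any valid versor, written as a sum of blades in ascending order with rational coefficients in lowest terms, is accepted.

Since q(v) = q(w) = \frac{961}{36}, the sum R = v + w = -\frac{458}{87} \gamma_{1} - \frac{1145}{87} \gamma_{2} + \frac{916}{29} \gamma_{3} + \frac{916}{29} \gamma_{4} does the job whenever invertible.
Answer: -\frac{458}{87} \gamma_{1} - \frac{1145}{87} \gamma_{2} + \frac{916}{29} \gamma_{3} + \frac{916}{29} \gamma_{4}


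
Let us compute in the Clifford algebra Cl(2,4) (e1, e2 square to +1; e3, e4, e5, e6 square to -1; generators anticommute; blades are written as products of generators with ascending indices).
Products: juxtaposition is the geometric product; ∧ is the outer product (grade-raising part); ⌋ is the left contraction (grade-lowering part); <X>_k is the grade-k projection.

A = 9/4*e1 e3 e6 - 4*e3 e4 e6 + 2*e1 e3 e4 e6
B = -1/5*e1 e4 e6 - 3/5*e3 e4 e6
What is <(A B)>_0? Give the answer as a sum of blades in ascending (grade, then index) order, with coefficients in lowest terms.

step 1: 12/5 - 6/5*e1 - 2/5*e3 + 4/5*e1 e3 - 27/20*e1 e4 - 9/20*e3 e4
step 2: 12/5
Answer: 12/5


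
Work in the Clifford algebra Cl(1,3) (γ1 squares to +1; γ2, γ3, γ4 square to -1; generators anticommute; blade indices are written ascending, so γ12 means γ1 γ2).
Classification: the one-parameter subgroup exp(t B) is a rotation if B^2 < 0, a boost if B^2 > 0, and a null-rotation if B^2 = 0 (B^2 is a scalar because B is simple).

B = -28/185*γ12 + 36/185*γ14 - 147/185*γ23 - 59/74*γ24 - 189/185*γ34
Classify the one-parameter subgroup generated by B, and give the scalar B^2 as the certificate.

B^2 term by term: the squares give (-28/185)^2*(γ12)^2 + (36/185)^2*(γ14)^2 + (-147/185)^2*(γ23)^2 + (-59/74)^2*(γ24)^2 + (-189/185)^2*(γ34)^2 = 784/34225*(+1) + 1296/34225*(+1) + 21609/34225*(-1) + 3481/5476*(-1) + 35721/34225*(-1) = -9/4 (each basis 2-blade squares to minus the product of its generators' squares); cross terms between blades sharing an index anticommute and cancel; the commuting (index-disjoint) pairs give grade-4 terms 2*c*c'*(blade product), which cancel blade by blade — γ1234: 10584/34225 - 10584/34225 = 0 — confirming B is simple. So B^2 = -9/4.
Answer: rotation, certificate B^2 = -9/4. Note: conjugating B changes its blade decomposition but never the scalar B^2 = -9/4, whose sign settles the classification.


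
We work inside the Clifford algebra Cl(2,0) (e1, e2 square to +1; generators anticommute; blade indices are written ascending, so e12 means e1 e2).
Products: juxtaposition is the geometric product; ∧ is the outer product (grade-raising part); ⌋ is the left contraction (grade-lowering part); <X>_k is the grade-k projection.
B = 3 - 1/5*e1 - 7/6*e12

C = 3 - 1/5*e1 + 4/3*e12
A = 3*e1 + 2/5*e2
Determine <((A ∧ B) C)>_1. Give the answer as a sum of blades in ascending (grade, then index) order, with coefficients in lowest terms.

step 1: 9*e1 + 6/5*e2 + 2/25*e12
step 2: -143/75 + 127/5*e1 + 1952/125*e2 + 12/25*e12
step 3: 127/5*e1 + 1952/125*e2
Answer: 127/5*e1 + 1952/125*e2


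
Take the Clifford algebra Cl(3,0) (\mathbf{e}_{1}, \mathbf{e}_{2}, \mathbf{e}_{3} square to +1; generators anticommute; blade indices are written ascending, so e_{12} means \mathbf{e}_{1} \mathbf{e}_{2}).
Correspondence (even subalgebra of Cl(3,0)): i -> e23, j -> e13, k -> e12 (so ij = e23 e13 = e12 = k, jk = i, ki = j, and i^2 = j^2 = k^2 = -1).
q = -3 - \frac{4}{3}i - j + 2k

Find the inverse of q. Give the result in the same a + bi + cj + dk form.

In blades: q = -3 + 2 e_{12} - e_{13} - \frac{4}{3} e_{23}.
With qbar = -3 - 2 e_{12} + e_{13} + \frac{4}{3} e_{23} (scalar fixed, mapped units negated), q qbar = \frac{142}{9} (the sum of squared coefficients), so q^-1 = qbar / (\frac{142}{9}) = -\frac{27}{142} - \frac{9}{71} e_{12} + \frac{9}{142} e_{13} + \frac{6}{71} e_{23}; translating back:
Answer: -\frac{27}{142} + \frac{6}{71}i + \frac{9}{142}j - \frac{9}{71}k


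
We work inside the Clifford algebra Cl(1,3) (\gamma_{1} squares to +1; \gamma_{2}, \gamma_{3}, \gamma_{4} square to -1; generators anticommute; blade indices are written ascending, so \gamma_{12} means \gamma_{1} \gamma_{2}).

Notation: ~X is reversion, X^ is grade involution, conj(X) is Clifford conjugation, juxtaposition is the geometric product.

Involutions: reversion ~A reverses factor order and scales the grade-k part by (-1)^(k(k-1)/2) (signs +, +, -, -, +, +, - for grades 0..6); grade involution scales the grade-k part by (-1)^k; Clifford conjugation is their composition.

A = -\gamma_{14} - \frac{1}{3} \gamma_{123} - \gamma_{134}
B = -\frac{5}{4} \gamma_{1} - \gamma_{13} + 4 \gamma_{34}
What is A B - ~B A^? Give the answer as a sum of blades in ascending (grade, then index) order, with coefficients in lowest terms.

first term: 4 \gamma_{1} - \frac{1}{3} \gamma_{2} - \frac{1}{4} \gamma_{4} - 4 \gamma_{13} + \frac{5}{12} \gamma_{23} + \frac{9}{4} \gamma_{34} + \frac{4}{3} \gamma_{124}
second term: 4 \gamma_{1} - \frac{1}{3} \gamma_{2} + \frac{9}{4} \gamma_{4} - 4 \gamma_{13} - \frac{5}{12} \gamma_{23} - \frac{1}{4} \gamma_{34} - \frac{4}{3} \gamma_{124}
Answer: -\frac{5}{2} \gamma_{4} + \frac{5}{6} \gamma_{23} + \frac{5}{2} \gamma_{34} + \frac{8}{3} \gamma_{124}


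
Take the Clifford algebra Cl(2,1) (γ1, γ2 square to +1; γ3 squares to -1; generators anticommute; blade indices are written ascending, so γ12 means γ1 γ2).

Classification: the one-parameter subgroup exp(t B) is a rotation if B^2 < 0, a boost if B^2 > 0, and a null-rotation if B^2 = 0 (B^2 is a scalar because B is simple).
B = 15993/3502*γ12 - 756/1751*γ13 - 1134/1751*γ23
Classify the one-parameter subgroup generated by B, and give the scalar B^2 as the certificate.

B^2 term by term: the squares give (15993/3502)^2*(γ12)^2 + (-756/1751)^2*(γ13)^2 + (-1134/1751)^2*(γ23)^2 = 255776049/12264004*(-1) + 571536/3066001*(+1) + 1285956/3066001*(+1) = -81/4 (each basis 2-blade squares to minus the product of its generators' squares); cross terms between blades sharing an index anticommute and cancel. So B^2 = -81/4.
Answer: rotation, certificate B^2 = -81/4. One invariant decides it: the square -81/4 survives every conjugation, and its sign is exactly the classification.


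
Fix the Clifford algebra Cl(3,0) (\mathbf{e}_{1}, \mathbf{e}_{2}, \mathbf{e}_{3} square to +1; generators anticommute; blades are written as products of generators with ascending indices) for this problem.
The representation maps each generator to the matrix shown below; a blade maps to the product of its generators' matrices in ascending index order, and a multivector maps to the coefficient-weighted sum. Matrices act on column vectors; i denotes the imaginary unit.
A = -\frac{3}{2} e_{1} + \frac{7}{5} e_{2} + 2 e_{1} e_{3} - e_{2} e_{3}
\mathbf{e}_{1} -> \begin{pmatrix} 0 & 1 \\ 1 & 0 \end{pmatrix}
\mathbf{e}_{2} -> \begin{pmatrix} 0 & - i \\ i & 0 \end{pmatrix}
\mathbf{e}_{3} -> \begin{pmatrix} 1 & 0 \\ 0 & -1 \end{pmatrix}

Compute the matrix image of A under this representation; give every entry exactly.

Bivector images (products of the table entries): rho(e_{1} e_{3}) = rho(\mathbf{e}_{1})rho(\mathbf{e}_{3}) = \begin{pmatrix} 0 & -1 \\ 1 & 0 \end{pmatrix}; rho(e_{2} e_{3}) = rho(\mathbf{e}_{2})rho(\mathbf{e}_{3}) = \begin{pmatrix} 0 & i \\ i & 0 \end{pmatrix}.
M = (-\frac{3}{2})*rho(e_{1}) + (\frac{7}{5})*rho(e_{2}) + (2)*rho(e_{1} e_{3}) + (-1)*rho(e_{2} e_{3}), summed entrywise:
Answer: \begin{pmatrix} 0 & - \frac{7}{2} - \frac{12 i}{5} \\ \frac{1}{2} + \frac{2 i}{5} & 0 \end{pmatrix}


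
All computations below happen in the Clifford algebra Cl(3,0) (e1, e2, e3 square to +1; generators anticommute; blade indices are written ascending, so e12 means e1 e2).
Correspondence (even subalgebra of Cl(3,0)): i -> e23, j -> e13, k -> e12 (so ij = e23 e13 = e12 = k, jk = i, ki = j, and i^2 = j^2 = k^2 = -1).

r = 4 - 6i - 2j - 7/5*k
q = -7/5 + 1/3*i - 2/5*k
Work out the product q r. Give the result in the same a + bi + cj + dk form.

In blades: q = -7/5 - 2/5*e12 + 1/3*e23, r = 4 - 7/5*e12 - 2*e13 - 6*e23.
Distribute q over r term by term (generator squares from the signature, products reordered to ascending indices): (-7/5)*r = -28/5 + 49/25*e12 + 14/5*e13 + 42/5*e23; (-2/5*e12)*r = -14/25 - 8/5*e12 + 12/5*e13 - 4/5*e23; (1/3*e23)*r = 2 - 2/3*e12 + 7/15*e13 + 4/3*e23.
Sum: -104/25 - 23/75*e12 + 17/3*e13 + 134/15*e23; translating back through the correspondence:
Answer: -104/25 + 134/15*i + 17/3*j - 23/75*k


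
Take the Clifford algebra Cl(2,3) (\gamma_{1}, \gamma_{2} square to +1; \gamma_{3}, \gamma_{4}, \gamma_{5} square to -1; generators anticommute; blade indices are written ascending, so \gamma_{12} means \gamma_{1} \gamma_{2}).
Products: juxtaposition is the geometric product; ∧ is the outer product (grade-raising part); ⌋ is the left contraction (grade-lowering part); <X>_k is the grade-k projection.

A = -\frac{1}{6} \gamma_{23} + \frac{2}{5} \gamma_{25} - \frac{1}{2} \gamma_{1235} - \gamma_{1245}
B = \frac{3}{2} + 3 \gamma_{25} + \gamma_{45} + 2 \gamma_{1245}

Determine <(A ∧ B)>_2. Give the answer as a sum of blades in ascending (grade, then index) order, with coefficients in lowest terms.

step 1: -\frac{1}{4} \gamma_{23} + \frac{3}{5} \gamma_{25} - \frac{3}{4} \gamma_{1235} - \frac{3}{2} \gamma_{1245} - \frac{1}{6} \gamma_{2345}
step 2: -\frac{1}{4} \gamma_{23} + \frac{3}{5} \gamma_{25}
Answer: -\frac{1}{4} \gamma_{23} + \frac{3}{5} \gamma_{25}


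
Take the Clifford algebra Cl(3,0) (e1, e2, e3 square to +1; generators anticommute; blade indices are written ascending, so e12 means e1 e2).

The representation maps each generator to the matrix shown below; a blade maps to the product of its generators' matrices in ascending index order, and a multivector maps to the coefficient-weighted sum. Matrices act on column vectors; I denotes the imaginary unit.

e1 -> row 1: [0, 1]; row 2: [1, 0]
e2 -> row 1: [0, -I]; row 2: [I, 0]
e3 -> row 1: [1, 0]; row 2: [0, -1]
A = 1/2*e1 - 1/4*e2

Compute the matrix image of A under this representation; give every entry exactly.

M = (1/2)*rho(e1) + (-1/4)*rho(e2), summed entrywise:
Answer: row 1: [0, 1/2 + I/4]; row 2: [1/2 - I/4, 0]


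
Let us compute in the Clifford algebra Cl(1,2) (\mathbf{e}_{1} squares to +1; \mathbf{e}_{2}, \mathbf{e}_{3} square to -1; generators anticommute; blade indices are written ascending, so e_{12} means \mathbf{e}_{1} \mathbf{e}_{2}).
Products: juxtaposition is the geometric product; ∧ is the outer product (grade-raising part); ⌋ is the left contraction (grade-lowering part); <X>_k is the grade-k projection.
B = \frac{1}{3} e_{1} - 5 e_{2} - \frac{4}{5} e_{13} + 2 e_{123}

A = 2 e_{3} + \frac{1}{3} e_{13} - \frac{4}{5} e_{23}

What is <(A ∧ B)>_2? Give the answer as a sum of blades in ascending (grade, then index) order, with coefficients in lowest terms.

step 1: -\frac{2}{3} e_{13} + 10 e_{23} + \frac{7}{5} e_{123}
step 2: -\frac{2}{3} e_{13} + 10 e_{23}
Answer: -\frac{2}{3} e_{13} + 10 e_{23}


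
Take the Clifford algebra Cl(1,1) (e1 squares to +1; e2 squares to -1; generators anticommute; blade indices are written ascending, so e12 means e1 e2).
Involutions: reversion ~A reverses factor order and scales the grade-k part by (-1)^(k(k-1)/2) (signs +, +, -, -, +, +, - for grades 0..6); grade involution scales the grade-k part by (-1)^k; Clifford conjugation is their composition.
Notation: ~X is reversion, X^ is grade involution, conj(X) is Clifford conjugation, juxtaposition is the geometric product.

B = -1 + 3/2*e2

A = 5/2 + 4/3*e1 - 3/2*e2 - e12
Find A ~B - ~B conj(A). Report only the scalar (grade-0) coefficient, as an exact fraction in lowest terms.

first term: -1/4 + 1/6*e1 + 21/4*e2 + 3*e12
second term: -19/4 + 17/6*e1 + 9/4*e2 + e12
Answer: 9/2


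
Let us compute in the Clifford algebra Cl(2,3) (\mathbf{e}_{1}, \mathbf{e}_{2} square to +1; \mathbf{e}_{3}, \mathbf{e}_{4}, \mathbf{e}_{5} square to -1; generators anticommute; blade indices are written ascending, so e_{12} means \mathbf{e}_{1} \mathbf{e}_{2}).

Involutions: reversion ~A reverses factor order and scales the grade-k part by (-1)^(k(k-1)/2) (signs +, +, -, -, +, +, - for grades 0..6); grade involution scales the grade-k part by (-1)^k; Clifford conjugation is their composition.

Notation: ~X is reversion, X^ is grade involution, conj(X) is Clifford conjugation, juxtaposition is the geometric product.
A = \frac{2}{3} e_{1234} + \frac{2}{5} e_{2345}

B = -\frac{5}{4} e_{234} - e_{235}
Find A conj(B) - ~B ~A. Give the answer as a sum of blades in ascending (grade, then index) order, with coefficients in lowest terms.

first term: \frac{5}{6} e_{1} + \frac{2}{5} e_{4} - \frac{1}{2} e_{5} - \frac{2}{3} e_{145}
second term: \frac{5}{6} e_{1} + \frac{2}{5} e_{4} - \frac{1}{2} e_{5} + \frac{2}{3} e_{145}
Answer: -\frac{4}{3} e_{145}


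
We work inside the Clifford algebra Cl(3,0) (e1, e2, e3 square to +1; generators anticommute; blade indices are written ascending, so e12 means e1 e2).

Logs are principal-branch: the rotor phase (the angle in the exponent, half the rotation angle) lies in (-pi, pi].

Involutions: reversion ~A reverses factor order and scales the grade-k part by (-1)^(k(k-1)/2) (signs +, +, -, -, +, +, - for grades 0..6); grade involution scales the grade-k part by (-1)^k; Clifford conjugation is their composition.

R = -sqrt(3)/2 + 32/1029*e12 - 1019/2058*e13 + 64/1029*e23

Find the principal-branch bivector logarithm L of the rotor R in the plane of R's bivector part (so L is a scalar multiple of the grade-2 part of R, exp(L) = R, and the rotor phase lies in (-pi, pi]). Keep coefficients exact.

The scalar part of R is -sqrt(3)/2, which fixes the principal-branch rotor phase; the unit plane is then the bivector part divided by the sine of that phase, and L is that plane scaled by the phase.
Concretely: cos(phase) = -sqrt(3)/2 gives phase = ±5*pi/6, and since phase/sin(phase) is even the sign is immaterial: L = (phase/sin(phase)) * <R>_2 = (5*pi/3) * <R>_2.
Answer: 160*pi/3087*e12 - 5095*pi/6174*e13 + 320*pi/3087*e23


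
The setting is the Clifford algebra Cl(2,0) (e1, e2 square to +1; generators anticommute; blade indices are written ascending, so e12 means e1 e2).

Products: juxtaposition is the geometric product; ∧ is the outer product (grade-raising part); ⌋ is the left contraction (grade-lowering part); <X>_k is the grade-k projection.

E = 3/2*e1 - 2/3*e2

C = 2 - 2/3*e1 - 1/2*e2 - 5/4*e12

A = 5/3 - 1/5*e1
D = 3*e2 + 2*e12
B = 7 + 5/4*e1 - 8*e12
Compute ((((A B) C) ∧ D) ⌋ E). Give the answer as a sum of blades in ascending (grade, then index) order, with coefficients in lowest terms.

step 1: 137/12 + 41/60*e1 + 8/5*e2 - 40/3*e12
step 2: 221/45 + 109/45*e1 - 8821/720*e2 - 3217/80*e12
step 3: 221/15*e2 + 769/45*e12
step 4: -442/45
Answer: -442/45


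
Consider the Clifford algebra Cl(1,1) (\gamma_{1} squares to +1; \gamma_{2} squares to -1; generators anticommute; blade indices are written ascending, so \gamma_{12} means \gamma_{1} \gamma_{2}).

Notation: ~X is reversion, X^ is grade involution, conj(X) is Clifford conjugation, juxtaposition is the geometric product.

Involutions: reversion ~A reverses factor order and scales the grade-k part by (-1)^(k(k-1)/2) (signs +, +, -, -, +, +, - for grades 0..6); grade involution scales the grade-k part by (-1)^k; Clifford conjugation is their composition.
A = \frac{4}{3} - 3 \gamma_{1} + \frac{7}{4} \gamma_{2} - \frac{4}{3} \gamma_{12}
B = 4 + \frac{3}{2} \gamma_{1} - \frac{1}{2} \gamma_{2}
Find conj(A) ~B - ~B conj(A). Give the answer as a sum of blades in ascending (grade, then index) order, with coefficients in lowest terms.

first term: \frac{215}{24} + \frac{44}{3} \gamma_{1} - \frac{29}{3} \gamma_{2} + \frac{155}{24} \gamma_{12}
second term: \frac{215}{24} + \frac{40}{3} \gamma_{1} - \frac{17}{3} \gamma_{2} + \frac{101}{24} \gamma_{12}
Answer: \frac{4}{3} \gamma_{1} - 4 \gamma_{2} + \frac{9}{4} \gamma_{12}


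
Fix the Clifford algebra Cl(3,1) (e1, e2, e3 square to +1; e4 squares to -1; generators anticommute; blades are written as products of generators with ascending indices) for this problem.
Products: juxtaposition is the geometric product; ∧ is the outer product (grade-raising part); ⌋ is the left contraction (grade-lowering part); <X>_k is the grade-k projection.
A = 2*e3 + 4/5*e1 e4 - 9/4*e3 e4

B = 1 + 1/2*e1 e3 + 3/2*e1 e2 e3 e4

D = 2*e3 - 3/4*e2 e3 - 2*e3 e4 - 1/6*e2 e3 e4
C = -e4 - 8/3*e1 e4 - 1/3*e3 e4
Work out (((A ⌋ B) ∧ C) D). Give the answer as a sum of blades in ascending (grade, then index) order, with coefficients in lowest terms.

step 1: -e1 - 27/8*e1 e2 + 6/5*e2 e3 + 3*e1 e2 e4
step 2: e1 e4 + 27/8*e1 e2 e4 + 1/3*e1 e3 e4 - 6/5*e2 e3 e4 - 83/40*e1 e2 e3 e4
step 3: 1/5 - 77/240*e1 + 12/5*e2 - 9/10*e4 + 737/180*e1 e2 - 23/16*e1 e3 - 1067/480*e1 e4 + 12/5*e2 e4 - 79/12*e1 e2 e3 + 22/5*e1 e2 e4 - 145/32*e1 e3 e4 - 15/2*e1 e2 e3 e4
Answer: 1/5 - 77/240*e1 + 12/5*e2 - 9/10*e4 + 737/180*e1 e2 - 23/16*e1 e3 - 1067/480*e1 e4 + 12/5*e2 e4 - 79/12*e1 e2 e3 + 22/5*e1 e2 e4 - 145/32*e1 e3 e4 - 15/2*e1 e2 e3 e4


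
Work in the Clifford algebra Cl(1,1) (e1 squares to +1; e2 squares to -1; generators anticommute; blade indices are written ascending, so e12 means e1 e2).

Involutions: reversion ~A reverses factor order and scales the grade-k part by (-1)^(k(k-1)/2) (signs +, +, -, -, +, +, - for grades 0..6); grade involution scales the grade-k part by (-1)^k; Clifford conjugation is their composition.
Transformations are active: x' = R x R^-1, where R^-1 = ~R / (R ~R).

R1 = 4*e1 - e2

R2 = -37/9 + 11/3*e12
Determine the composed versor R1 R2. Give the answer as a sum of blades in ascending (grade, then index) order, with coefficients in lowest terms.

Distribute over the terms of R1 (each basis-blade product reordered to ascending indices, repeated generators contracted through their squares):
(4*e1) R2 = -148/9*e1 + 44/3*e2
(-e2) R2 = -11/3*e1 + 37/9*e2
Summing the partial products and collecting blades:
Answer: -181/9*e1 + 169/9*e2


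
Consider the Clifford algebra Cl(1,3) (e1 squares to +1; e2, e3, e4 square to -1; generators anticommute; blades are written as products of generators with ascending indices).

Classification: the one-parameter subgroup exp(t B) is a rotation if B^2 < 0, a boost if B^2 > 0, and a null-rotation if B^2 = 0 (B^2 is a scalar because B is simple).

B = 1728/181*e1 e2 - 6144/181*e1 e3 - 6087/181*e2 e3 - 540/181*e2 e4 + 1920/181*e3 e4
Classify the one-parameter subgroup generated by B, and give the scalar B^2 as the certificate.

B^2 term by term: the squares give (1728/181)^2*(e1 e2)^2 + (-6144/181)^2*(e1 e3)^2 + (-6087/181)^2*(e2 e3)^2 + (-540/181)^2*(e2 e4)^2 + (1920/181)^2*(e3 e4)^2 = 2985984/32761*(+1) + 37748736/32761*(+1) + 37051569/32761*(-1) + 291600/32761*(-1) + 3686400/32761*(-1) = -9 (each basis 2-blade squares to minus the product of its generators' squares); cross terms between blades sharing an index anticommute and cancel; the commuting (index-disjoint) pairs give grade-4 terms 2*c*c'*(blade product), which cancel blade by blade — e1 e2 e3 e4: 6635520/32761 - 6635520/32761 = 0 — confirming B is simple. So B^2 = -9.
Answer: rotation, certificate B^2 = -9. Why this suffices: the scalar -9 survives any versor conjugation, so its sign alone determines the class however B is presented.


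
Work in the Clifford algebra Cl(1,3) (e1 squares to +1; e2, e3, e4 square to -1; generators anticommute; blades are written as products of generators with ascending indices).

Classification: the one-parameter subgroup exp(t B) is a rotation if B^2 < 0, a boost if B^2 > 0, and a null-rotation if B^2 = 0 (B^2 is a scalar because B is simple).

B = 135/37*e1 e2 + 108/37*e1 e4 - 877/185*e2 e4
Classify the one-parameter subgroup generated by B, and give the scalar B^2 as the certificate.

B^2 term by term: the squares give (135/37)^2*(e1 e2)^2 + (108/37)^2*(e1 e4)^2 + (-877/185)^2*(e2 e4)^2 = 18225/1369*(+1) + 11664/1369*(+1) + 769129/34225*(-1) = -16/25 (each basis 2-blade squares to minus the product of its generators' squares); cross terms between blades sharing an index anticommute and cancel. So B^2 = -16/25.
Answer: rotation, certificate B^2 = -16/25. Note: conjugating B changes its blade decomposition but never the scalar B^2 = -16/25, whose sign settles the classification.


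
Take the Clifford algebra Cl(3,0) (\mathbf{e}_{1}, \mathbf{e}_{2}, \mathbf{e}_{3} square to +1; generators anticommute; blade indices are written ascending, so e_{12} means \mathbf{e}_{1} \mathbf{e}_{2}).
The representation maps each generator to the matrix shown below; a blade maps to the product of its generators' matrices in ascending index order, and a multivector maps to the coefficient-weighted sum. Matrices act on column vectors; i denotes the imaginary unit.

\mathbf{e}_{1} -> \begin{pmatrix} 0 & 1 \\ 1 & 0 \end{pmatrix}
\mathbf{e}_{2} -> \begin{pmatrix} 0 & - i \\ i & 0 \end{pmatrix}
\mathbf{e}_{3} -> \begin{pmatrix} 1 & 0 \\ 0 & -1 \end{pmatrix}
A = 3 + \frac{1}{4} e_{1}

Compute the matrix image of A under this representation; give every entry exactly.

M = (3)*1 + (\frac{1}{4})*rho(e_{1}), summed entrywise (1 is the identity matrix):
Answer: \begin{pmatrix} 3 & \frac{1}{4} \\ \frac{1}{4} & 3 \end{pmatrix}


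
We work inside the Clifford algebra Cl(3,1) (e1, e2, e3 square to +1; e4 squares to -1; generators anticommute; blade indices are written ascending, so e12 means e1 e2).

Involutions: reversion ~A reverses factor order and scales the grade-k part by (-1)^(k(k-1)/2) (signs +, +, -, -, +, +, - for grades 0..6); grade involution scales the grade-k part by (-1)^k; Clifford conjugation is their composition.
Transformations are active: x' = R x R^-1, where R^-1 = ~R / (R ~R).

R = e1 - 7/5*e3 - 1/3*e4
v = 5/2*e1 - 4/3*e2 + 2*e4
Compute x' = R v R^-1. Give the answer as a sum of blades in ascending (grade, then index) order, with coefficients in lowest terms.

~R = e1 - 7/5*e3 - 1/3*e4, and R ~R = 641/225, so R^-1 = ~R / (641/225).
R v = 19/6 - 4/3*e12 + 7/2*e13 + 17/6*e14 - 28/15*e23 - 4/9*e24 - 14/5*e34
Answer: -355/1282*e1 + 4/3*e2 - 1995/641*e3 - 1757/641*e4


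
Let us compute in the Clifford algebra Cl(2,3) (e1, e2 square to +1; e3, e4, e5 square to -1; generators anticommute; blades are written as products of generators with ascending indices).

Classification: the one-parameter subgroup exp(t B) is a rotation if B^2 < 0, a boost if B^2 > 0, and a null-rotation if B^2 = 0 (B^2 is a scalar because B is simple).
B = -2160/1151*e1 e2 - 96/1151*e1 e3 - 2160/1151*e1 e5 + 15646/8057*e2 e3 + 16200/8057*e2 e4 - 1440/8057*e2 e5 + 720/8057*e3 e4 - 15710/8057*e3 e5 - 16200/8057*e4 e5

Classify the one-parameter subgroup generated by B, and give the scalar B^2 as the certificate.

B^2 term by term: the squares give (-2160/1151)^2*(e1 e2)^2 + (-96/1151)^2*(e1 e3)^2 + (-2160/1151)^2*(e1 e5)^2 + (15646/8057)^2*(e2 e3)^2 + (16200/8057)^2*(e2 e4)^2 + (-1440/8057)^2*(e2 e5)^2 + (720/8057)^2*(e3 e4)^2 + (-15710/8057)^2*(e3 e5)^2 + (-16200/8057)^2*(e4 e5)^2 = 4665600/1324801*(-1) + 9216/1324801*(+1) + 4665600/1324801*(+1) + 244797316/64915249*(+1) + 262440000/64915249*(+1) + 2073600/64915249*(+1) + 518400/64915249*(-1) + 246804100/64915249*(-1) + 262440000/64915249*(-1) = 0 (each basis 2-blade squares to minus the product of its generators' squares); cross terms between blades sharing an index anticommute and cancel; the commuting (index-disjoint) pairs give grade-4 terms 2*c*c'*(blade product), which cancel blade by blade — e1 e2 e3 e4: -3110400/9273607 + 3110400/9273607 = 0; e1 e2 e3 e5: 67867200/9273607 - 276480/9273607 - 67590720/9273607 = 0; e1 e2 e4 e5: 69984000/9273607 - 69984000/9273607 = 0; e1 e3 e4 e5: 3110400/9273607 - 3110400/9273607 = 0; e2 e3 e4 e5: -506930400/64915249 + 509004000/64915249 - 2073600/64915249 = 0 — confirming B is simple. So B^2 = 0.
Answer: null-rotation, certificate B^2 = 0. Note: conjugating B changes its blade decomposition but never the scalar B^2 = 0, whose sign settles the classification.


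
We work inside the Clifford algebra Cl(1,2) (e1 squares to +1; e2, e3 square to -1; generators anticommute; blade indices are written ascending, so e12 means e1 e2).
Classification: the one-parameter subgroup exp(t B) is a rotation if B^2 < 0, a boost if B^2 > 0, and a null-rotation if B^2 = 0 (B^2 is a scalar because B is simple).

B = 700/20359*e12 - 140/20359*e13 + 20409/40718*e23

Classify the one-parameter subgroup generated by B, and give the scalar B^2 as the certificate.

B^2 term by term: the squares give (700/20359)^2*(e12)^2 + (-140/20359)^2*(e13)^2 + (20409/40718)^2*(e23)^2 = 490000/414488881*(+1) + 19600/414488881*(+1) + 416527281/1657955524*(-1) = -1/4 (each basis 2-blade squares to minus the product of its generators' squares); cross terms between blades sharing an index anticommute and cancel. So B^2 = -1/4.
Answer: rotation, certificate B^2 = -1/4. No conjugation can change B^2 = -1/4; the sign gives the class.


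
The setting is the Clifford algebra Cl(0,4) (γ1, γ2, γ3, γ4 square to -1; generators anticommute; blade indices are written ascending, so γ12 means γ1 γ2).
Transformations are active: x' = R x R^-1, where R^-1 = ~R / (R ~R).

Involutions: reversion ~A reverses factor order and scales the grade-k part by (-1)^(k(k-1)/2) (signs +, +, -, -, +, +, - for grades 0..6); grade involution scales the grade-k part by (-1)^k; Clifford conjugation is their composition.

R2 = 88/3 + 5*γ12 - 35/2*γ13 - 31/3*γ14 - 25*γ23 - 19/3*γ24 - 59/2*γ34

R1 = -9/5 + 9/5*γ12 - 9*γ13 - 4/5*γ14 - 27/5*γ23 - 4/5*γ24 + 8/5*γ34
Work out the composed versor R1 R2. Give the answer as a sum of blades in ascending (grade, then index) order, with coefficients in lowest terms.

Distribute over the grade parts of R1 (each basis-blade product reordered to ascending indices, repeated generators contracted through their squares):
<R1>_0 (= -9/5) R2 = -264/5 - 9*γ12 + 63/2*γ13 + 93/5*γ14 + 45*γ23 + 57/5*γ24 + 531/10*γ34
<R1>_2 (= 9/5*γ12 - 9*γ13 - 4/5*γ14 - 27/5*γ23 - 4/5*γ24 + 8/5*γ34) R2 = -8029/30 + 1801/10*γ12 - 3088/15*γ13 - 9287/30*γ14 - 667/6*γ23 - 7121/30*γ24 + 2102/15*γ34 - 403/10*γ1234
Summing the partial products and collecting blades:
Answer: -9613/30 + 1711/10*γ12 - 5231/30*γ13 - 8729/30*γ14 - 397/6*γ23 - 6779/30*γ24 + 5797/30*γ34 - 403/10*γ1234
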